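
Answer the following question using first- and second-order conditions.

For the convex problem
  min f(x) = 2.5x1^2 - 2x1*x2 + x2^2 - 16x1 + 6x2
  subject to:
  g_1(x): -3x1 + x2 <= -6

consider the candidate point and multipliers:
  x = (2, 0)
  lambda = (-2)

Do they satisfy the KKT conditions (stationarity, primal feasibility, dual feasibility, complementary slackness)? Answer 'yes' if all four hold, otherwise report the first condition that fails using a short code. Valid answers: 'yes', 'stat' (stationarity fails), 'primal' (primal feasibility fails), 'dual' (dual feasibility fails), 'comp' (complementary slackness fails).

Gradient of f: grad f(x) = Q x + c = (-6, 2)
Constraint values g_i(x) = a_i^T x - b_i:
  g_1((2, 0)) = 0
Stationarity residual: grad f(x) + sum_i lambda_i a_i = (0, 0)
  -> stationarity OK
Primal feasibility (all g_i <= 0): OK
Dual feasibility (all lambda_i >= 0): FAILS
Complementary slackness (lambda_i * g_i(x) = 0 for all i): OK

Verdict: the first failing condition is dual_feasibility -> dual.

dual


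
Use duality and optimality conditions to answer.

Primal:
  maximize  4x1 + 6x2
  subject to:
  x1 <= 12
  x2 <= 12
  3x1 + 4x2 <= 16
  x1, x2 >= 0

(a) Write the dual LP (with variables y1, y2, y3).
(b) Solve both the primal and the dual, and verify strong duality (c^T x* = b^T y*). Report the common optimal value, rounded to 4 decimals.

The standard primal-dual pair for 'max c^T x s.t. A x <= b, x >= 0' is:
  Dual:  min b^T y  s.t.  A^T y >= c,  y >= 0.

So the dual LP is:
  minimize  12y1 + 12y2 + 16y3
  subject to:
    y1 + 3y3 >= 4
    y2 + 4y3 >= 6
    y1, y2, y3 >= 0

Solving the primal: x* = (0, 4).
  primal value c^T x* = 24.
Solving the dual: y* = (0, 0, 1.5).
  dual value b^T y* = 24.
Strong duality: c^T x* = b^T y*. Confirmed.

24


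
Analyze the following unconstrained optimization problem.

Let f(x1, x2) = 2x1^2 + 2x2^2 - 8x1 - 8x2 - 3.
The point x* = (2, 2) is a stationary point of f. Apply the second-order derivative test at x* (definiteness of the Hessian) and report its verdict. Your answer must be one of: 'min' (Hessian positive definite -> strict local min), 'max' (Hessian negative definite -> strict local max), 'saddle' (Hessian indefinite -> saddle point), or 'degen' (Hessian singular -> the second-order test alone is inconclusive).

Compute the Hessian H = grad^2 f:
  H = [[4, 0], [0, 4]]
Verify stationarity: grad f(x*) = H x* + g = (0, 0).
Eigenvalues of H: 4, 4.
Both eigenvalues > 0, so H is positive definite -> x* is a strict local min.

min


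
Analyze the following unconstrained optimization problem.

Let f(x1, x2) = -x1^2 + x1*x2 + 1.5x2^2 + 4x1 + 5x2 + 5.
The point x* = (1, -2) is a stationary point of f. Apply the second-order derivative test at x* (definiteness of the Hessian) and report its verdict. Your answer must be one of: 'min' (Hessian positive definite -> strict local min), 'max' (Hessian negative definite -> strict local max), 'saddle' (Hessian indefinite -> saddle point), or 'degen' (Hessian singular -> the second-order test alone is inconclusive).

Compute the Hessian H = grad^2 f:
  H = [[-2, 1], [1, 3]]
Verify stationarity: grad f(x*) = H x* + g = (0, 0).
Eigenvalues of H: -2.1926, 3.1926.
Eigenvalues have mixed signs, so H is indefinite -> x* is a saddle point.

saddle


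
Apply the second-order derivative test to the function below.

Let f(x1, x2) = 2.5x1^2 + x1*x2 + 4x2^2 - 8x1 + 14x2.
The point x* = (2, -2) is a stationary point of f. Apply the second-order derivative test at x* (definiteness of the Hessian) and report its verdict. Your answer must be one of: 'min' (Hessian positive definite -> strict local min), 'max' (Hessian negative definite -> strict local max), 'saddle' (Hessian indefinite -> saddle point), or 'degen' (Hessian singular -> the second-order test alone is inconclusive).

Compute the Hessian H = grad^2 f:
  H = [[5, 1], [1, 8]]
Verify stationarity: grad f(x*) = H x* + g = (0, 0).
Eigenvalues of H: 4.6972, 8.3028.
Both eigenvalues > 0, so H is positive definite -> x* is a strict local min.

min


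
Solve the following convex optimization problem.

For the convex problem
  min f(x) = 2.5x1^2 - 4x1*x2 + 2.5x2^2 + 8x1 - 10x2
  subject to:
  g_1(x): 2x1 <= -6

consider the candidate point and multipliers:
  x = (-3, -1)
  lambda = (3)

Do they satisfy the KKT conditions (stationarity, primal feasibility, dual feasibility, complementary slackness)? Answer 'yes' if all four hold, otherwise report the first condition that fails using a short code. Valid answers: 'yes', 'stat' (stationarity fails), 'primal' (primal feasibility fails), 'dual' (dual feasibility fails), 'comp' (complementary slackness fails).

Gradient of f: grad f(x) = Q x + c = (-3, -3)
Constraint values g_i(x) = a_i^T x - b_i:
  g_1((-3, -1)) = 0
Stationarity residual: grad f(x) + sum_i lambda_i a_i = (3, -3)
  -> stationarity FAILS
Primal feasibility (all g_i <= 0): OK
Dual feasibility (all lambda_i >= 0): OK
Complementary slackness (lambda_i * g_i(x) = 0 for all i): OK

Verdict: the first failing condition is stationarity -> stat.

stat


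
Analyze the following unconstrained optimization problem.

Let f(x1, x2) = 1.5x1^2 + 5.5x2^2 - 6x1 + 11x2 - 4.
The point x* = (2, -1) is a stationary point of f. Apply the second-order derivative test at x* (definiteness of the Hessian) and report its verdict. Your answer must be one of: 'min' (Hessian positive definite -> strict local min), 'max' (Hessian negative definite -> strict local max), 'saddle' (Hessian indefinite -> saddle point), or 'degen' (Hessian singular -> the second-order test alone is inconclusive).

Compute the Hessian H = grad^2 f:
  H = [[3, 0], [0, 11]]
Verify stationarity: grad f(x*) = H x* + g = (0, 0).
Eigenvalues of H: 3, 11.
Both eigenvalues > 0, so H is positive definite -> x* is a strict local min.

min


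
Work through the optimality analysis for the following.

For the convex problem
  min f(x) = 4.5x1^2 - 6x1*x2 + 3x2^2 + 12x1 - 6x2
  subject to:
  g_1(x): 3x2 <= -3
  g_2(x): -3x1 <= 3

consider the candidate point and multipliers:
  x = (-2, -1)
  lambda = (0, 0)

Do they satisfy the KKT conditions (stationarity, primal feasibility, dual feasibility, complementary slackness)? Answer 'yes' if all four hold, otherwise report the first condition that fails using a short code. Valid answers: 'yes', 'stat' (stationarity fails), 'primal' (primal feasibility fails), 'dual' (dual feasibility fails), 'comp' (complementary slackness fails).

Gradient of f: grad f(x) = Q x + c = (0, 0)
Constraint values g_i(x) = a_i^T x - b_i:
  g_1((-2, -1)) = 0
  g_2((-2, -1)) = 3
Stationarity residual: grad f(x) + sum_i lambda_i a_i = (0, 0)
  -> stationarity OK
Primal feasibility (all g_i <= 0): FAILS
Dual feasibility (all lambda_i >= 0): OK
Complementary slackness (lambda_i * g_i(x) = 0 for all i): OK

Verdict: the first failing condition is primal_feasibility -> primal.

primal


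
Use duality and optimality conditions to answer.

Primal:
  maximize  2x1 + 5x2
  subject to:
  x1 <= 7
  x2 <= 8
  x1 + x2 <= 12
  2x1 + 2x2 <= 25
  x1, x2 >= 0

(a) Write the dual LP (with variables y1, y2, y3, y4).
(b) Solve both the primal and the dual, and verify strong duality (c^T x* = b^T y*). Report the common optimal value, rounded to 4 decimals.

The standard primal-dual pair for 'max c^T x s.t. A x <= b, x >= 0' is:
  Dual:  min b^T y  s.t.  A^T y >= c,  y >= 0.

So the dual LP is:
  minimize  7y1 + 8y2 + 12y3 + 25y4
  subject to:
    y1 + y3 + 2y4 >= 2
    y2 + y3 + 2y4 >= 5
    y1, y2, y3, y4 >= 0

Solving the primal: x* = (4, 8).
  primal value c^T x* = 48.
Solving the dual: y* = (0, 3, 2, 0).
  dual value b^T y* = 48.
Strong duality: c^T x* = b^T y*. Confirmed.

48


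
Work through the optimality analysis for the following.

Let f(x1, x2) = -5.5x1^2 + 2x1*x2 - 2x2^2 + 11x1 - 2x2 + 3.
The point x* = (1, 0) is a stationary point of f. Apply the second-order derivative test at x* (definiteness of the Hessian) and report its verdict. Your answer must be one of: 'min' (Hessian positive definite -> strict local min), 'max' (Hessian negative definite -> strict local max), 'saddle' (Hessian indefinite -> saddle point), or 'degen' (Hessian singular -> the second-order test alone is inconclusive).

Compute the Hessian H = grad^2 f:
  H = [[-11, 2], [2, -4]]
Verify stationarity: grad f(x*) = H x* + g = (0, 0).
Eigenvalues of H: -11.5311, -3.4689.
Both eigenvalues < 0, so H is negative definite -> x* is a strict local max.

max


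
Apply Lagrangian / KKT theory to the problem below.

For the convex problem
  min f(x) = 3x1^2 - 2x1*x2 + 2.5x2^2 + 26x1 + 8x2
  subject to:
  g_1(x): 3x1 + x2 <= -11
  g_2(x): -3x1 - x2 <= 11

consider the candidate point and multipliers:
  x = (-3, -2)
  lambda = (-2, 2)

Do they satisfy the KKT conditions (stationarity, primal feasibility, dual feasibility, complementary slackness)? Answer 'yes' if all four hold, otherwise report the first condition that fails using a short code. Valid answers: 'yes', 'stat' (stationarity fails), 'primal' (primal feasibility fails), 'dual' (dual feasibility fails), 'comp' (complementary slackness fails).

Gradient of f: grad f(x) = Q x + c = (12, 4)
Constraint values g_i(x) = a_i^T x - b_i:
  g_1((-3, -2)) = 0
  g_2((-3, -2)) = 0
Stationarity residual: grad f(x) + sum_i lambda_i a_i = (0, 0)
  -> stationarity OK
Primal feasibility (all g_i <= 0): OK
Dual feasibility (all lambda_i >= 0): FAILS
Complementary slackness (lambda_i * g_i(x) = 0 for all i): OK

Verdict: the first failing condition is dual_feasibility -> dual.

dual


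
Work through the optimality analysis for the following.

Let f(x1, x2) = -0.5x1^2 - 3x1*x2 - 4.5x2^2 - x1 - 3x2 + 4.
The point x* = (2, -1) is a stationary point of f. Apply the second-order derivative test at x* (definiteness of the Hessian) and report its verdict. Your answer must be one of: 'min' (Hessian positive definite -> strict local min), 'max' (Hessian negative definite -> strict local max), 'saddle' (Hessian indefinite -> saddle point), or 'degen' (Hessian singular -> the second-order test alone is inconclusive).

Compute the Hessian H = grad^2 f:
  H = [[-1, -3], [-3, -9]]
Verify stationarity: grad f(x*) = H x* + g = (0, 0).
Eigenvalues of H: -10, 0.
H has a zero eigenvalue (singular; negative semidefinite but not definite), so H is neither positive definite, negative definite, nor indefinite. The second-order test alone is inconclusive -> degen.
(Indeed, f is constant along the null direction of H through x*, so x* is not a strict local extremum.)

degen


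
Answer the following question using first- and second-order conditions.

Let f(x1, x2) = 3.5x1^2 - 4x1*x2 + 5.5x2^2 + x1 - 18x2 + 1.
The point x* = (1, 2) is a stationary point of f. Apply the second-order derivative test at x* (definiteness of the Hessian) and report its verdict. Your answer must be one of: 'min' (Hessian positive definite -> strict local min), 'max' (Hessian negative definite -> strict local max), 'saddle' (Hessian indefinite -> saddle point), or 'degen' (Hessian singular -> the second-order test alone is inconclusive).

Compute the Hessian H = grad^2 f:
  H = [[7, -4], [-4, 11]]
Verify stationarity: grad f(x*) = H x* + g = (0, 0).
Eigenvalues of H: 4.5279, 13.4721.
Both eigenvalues > 0, so H is positive definite -> x* is a strict local min.

min


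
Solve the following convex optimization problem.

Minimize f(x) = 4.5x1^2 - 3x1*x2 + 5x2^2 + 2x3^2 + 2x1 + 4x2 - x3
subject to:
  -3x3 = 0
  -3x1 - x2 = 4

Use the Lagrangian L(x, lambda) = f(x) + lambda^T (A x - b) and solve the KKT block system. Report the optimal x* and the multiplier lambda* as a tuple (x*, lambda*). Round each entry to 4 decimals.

Form the Lagrangian:
  L(x, lambda) = (1/2) x^T Q x + c^T x + lambda^T (A x - b)
Stationarity (grad_x L = 0): Q x + c + A^T lambda = 0.
Primal feasibility: A x = b.

This gives the KKT block system:
  [ Q   A^T ] [ x     ]   [-c ]
  [ A    0  ] [ lambda ] = [ b ]

Solving the linear system:
  x*      = (-1.0427, -0.8718, 0)
  lambda* = (-0.3333, -1.5897)
  f(x*)   = 0.3932

x* = (-1.0427, -0.8718, 0), lambda* = (-0.3333, -1.5897)


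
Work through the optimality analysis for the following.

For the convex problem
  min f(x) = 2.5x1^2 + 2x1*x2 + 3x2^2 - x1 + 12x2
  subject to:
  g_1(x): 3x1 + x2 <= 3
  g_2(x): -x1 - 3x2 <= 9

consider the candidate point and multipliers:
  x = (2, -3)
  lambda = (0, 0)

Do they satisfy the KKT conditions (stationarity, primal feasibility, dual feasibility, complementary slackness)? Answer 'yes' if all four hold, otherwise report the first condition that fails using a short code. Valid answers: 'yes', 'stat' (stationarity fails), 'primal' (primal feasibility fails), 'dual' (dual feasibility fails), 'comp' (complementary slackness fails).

Gradient of f: grad f(x) = Q x + c = (3, -2)
Constraint values g_i(x) = a_i^T x - b_i:
  g_1((2, -3)) = 0
  g_2((2, -3)) = -2
Stationarity residual: grad f(x) + sum_i lambda_i a_i = (3, -2)
  -> stationarity FAILS
Primal feasibility (all g_i <= 0): OK
Dual feasibility (all lambda_i >= 0): OK
Complementary slackness (lambda_i * g_i(x) = 0 for all i): OK

Verdict: the first failing condition is stationarity -> stat.

stat


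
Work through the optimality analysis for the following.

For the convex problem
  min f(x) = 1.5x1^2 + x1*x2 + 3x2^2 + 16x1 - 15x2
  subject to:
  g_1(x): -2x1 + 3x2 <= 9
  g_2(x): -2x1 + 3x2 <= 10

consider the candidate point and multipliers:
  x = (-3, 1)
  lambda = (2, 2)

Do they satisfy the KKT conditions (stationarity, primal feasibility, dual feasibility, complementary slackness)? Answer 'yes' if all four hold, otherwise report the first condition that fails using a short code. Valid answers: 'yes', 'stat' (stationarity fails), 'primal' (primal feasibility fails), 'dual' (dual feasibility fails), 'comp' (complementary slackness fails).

Gradient of f: grad f(x) = Q x + c = (8, -12)
Constraint values g_i(x) = a_i^T x - b_i:
  g_1((-3, 1)) = 0
  g_2((-3, 1)) = -1
Stationarity residual: grad f(x) + sum_i lambda_i a_i = (0, 0)
  -> stationarity OK
Primal feasibility (all g_i <= 0): OK
Dual feasibility (all lambda_i >= 0): OK
Complementary slackness (lambda_i * g_i(x) = 0 for all i): FAILS

Verdict: the first failing condition is complementary_slackness -> comp.

comp


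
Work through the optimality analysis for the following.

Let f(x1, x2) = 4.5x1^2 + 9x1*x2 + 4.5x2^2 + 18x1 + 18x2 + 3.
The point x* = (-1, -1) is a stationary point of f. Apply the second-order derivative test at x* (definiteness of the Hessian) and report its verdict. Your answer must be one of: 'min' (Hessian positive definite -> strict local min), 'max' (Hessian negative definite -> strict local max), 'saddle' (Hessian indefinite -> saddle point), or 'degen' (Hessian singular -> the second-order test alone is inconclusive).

Compute the Hessian H = grad^2 f:
  H = [[9, 9], [9, 9]]
Verify stationarity: grad f(x*) = H x* + g = (0, 0).
Eigenvalues of H: 0, 18.
H has a zero eigenvalue (singular; positive semidefinite but not definite), so H is neither positive definite, negative definite, nor indefinite. The second-order test alone is inconclusive -> degen.
(Indeed, f is constant along the null direction of H through x*, so x* is not a strict local extremum.)

degen


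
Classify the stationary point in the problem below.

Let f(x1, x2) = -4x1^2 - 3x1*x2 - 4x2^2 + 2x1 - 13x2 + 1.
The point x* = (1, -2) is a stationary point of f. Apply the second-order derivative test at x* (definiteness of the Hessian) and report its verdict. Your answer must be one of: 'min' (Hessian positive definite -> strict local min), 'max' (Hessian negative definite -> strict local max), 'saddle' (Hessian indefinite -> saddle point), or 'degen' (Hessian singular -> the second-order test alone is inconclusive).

Compute the Hessian H = grad^2 f:
  H = [[-8, -3], [-3, -8]]
Verify stationarity: grad f(x*) = H x* + g = (0, 0).
Eigenvalues of H: -11, -5.
Both eigenvalues < 0, so H is negative definite -> x* is a strict local max.

max


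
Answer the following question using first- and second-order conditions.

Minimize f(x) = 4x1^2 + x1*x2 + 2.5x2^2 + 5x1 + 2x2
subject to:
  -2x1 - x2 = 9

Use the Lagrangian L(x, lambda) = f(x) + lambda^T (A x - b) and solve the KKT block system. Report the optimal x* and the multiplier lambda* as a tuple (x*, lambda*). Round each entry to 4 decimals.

Form the Lagrangian:
  L(x, lambda) = (1/2) x^T Q x + c^T x + lambda^T (A x - b)
Stationarity (grad_x L = 0): Q x + c + A^T lambda = 0.
Primal feasibility: A x = b.

This gives the KKT block system:
  [ Q   A^T ] [ x     ]   [-c ]
  [ A    0  ] [ lambda ] = [ b ]

Solving the linear system:
  x*      = (-3.4167, -2.1667)
  lambda* = (-12.25)
  f(x*)   = 44.4167

x* = (-3.4167, -2.1667), lambda* = (-12.25)


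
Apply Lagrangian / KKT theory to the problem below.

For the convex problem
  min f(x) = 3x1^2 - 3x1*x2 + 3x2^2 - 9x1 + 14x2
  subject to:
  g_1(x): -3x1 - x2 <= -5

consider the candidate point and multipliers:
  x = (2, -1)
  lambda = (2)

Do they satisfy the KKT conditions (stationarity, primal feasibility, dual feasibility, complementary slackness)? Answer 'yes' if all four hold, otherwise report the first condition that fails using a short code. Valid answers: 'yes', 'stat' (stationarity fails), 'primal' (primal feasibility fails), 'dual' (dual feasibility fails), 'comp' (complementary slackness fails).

Gradient of f: grad f(x) = Q x + c = (6, 2)
Constraint values g_i(x) = a_i^T x - b_i:
  g_1((2, -1)) = 0
Stationarity residual: grad f(x) + sum_i lambda_i a_i = (0, 0)
  -> stationarity OK
Primal feasibility (all g_i <= 0): OK
Dual feasibility (all lambda_i >= 0): OK
Complementary slackness (lambda_i * g_i(x) = 0 for all i): OK

Verdict: yes, KKT holds.

yes


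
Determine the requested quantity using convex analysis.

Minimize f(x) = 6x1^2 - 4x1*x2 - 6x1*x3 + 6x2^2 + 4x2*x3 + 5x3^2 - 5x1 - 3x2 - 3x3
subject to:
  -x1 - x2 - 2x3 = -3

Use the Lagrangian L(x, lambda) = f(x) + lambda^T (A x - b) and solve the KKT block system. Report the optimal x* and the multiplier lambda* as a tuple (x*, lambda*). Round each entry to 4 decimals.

Form the Lagrangian:
  L(x, lambda) = (1/2) x^T Q x + c^T x + lambda^T (A x - b)
Stationarity (grad_x L = 0): Q x + c + A^T lambda = 0.
Primal feasibility: A x = b.

This gives the KKT block system:
  [ Q   A^T ] [ x     ]   [-c ]
  [ A    0  ] [ lambda ] = [ b ]

Solving the linear system:
  x*      = (0.9837, 0.3326, 0.8419)
  lambda* = (0.4233)
  f(x*)   = -3.586

x* = (0.9837, 0.3326, 0.8419), lambda* = (0.4233)


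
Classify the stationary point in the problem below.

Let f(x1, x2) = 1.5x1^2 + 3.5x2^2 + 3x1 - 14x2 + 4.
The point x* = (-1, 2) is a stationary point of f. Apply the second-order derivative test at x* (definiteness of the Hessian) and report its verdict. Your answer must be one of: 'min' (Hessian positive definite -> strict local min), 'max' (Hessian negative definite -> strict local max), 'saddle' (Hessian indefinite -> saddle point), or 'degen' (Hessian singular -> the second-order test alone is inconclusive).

Compute the Hessian H = grad^2 f:
  H = [[3, 0], [0, 7]]
Verify stationarity: grad f(x*) = H x* + g = (0, 0).
Eigenvalues of H: 3, 7.
Both eigenvalues > 0, so H is positive definite -> x* is a strict local min.

min


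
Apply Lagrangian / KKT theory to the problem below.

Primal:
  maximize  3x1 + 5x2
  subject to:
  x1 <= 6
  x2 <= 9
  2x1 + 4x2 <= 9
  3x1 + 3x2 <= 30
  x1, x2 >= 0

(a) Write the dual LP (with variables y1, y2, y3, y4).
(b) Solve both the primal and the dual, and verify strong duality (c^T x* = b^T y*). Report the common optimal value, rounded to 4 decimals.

The standard primal-dual pair for 'max c^T x s.t. A x <= b, x >= 0' is:
  Dual:  min b^T y  s.t.  A^T y >= c,  y >= 0.

So the dual LP is:
  minimize  6y1 + 9y2 + 9y3 + 30y4
  subject to:
    y1 + 2y3 + 3y4 >= 3
    y2 + 4y3 + 3y4 >= 5
    y1, y2, y3, y4 >= 0

Solving the primal: x* = (4.5, 0).
  primal value c^T x* = 13.5.
Solving the dual: y* = (0, 0, 1.5, 0).
  dual value b^T y* = 13.5.
Strong duality: c^T x* = b^T y*. Confirmed.

13.5


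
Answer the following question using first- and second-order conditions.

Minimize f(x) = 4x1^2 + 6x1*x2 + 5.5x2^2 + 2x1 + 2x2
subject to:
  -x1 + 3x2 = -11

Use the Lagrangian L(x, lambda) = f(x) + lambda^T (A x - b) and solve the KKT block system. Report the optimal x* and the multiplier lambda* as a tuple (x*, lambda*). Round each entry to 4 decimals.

Form the Lagrangian:
  L(x, lambda) = (1/2) x^T Q x + c^T x + lambda^T (A x - b)
Stationarity (grad_x L = 0): Q x + c + A^T lambda = 0.
Primal feasibility: A x = b.

This gives the KKT block system:
  [ Q   A^T ] [ x     ]   [-c ]
  [ A    0  ] [ lambda ] = [ b ]

Solving the linear system:
  x*      = (2.479, -2.8403)
  lambda* = (4.7899)
  f(x*)   = 25.9832

x* = (2.479, -2.8403), lambda* = (4.7899)


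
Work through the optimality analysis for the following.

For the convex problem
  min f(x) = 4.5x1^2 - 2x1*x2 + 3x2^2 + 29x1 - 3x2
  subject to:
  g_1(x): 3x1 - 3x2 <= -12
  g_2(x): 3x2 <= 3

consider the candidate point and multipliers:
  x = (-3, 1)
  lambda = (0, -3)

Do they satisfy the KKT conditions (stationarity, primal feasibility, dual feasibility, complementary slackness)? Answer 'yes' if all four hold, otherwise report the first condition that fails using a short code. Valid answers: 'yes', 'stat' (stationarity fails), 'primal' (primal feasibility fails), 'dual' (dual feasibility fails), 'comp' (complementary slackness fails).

Gradient of f: grad f(x) = Q x + c = (0, 9)
Constraint values g_i(x) = a_i^T x - b_i:
  g_1((-3, 1)) = 0
  g_2((-3, 1)) = 0
Stationarity residual: grad f(x) + sum_i lambda_i a_i = (0, 0)
  -> stationarity OK
Primal feasibility (all g_i <= 0): OK
Dual feasibility (all lambda_i >= 0): FAILS
Complementary slackness (lambda_i * g_i(x) = 0 for all i): OK

Verdict: the first failing condition is dual_feasibility -> dual.

dual


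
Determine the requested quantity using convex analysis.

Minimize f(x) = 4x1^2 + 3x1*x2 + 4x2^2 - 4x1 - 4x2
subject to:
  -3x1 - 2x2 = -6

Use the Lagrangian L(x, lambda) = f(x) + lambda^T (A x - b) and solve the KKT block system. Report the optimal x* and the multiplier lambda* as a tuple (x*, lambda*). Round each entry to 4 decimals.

Form the Lagrangian:
  L(x, lambda) = (1/2) x^T Q x + c^T x + lambda^T (A x - b)
Stationarity (grad_x L = 0): Q x + c + A^T lambda = 0.
Primal feasibility: A x = b.

This gives the KKT block system:
  [ Q   A^T ] [ x     ]   [-c ]
  [ A    0  ] [ lambda ] = [ b ]

Solving the linear system:
  x*      = (1.4706, 0.7941)
  lambda* = (3.3824)
  f(x*)   = 5.6176

x* = (1.4706, 0.7941), lambda* = (3.3824)


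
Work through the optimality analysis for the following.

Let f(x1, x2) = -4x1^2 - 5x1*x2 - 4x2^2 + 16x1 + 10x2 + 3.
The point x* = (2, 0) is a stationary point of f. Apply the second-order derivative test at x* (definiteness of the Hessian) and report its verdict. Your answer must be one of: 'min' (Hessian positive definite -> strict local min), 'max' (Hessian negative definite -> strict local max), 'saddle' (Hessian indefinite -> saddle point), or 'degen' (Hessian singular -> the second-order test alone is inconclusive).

Compute the Hessian H = grad^2 f:
  H = [[-8, -5], [-5, -8]]
Verify stationarity: grad f(x*) = H x* + g = (0, 0).
Eigenvalues of H: -13, -3.
Both eigenvalues < 0, so H is negative definite -> x* is a strict local max.

max


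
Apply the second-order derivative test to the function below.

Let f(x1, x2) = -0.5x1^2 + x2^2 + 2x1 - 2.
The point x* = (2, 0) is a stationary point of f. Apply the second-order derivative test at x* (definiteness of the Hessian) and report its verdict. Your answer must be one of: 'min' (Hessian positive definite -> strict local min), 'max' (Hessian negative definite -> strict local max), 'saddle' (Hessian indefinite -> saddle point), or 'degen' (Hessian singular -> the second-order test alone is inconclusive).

Compute the Hessian H = grad^2 f:
  H = [[-1, 0], [0, 2]]
Verify stationarity: grad f(x*) = H x* + g = (0, 0).
Eigenvalues of H: -1, 2.
Eigenvalues have mixed signs, so H is indefinite -> x* is a saddle point.

saddle


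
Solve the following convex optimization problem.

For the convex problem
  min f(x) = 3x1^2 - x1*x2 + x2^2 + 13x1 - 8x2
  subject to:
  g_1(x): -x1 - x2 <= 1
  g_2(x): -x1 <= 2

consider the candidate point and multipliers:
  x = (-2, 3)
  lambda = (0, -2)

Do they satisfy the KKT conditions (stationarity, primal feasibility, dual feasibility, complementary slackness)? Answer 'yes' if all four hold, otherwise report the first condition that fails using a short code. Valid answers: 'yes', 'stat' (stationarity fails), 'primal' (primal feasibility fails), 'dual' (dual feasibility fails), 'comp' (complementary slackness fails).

Gradient of f: grad f(x) = Q x + c = (-2, 0)
Constraint values g_i(x) = a_i^T x - b_i:
  g_1((-2, 3)) = -2
  g_2((-2, 3)) = 0
Stationarity residual: grad f(x) + sum_i lambda_i a_i = (0, 0)
  -> stationarity OK
Primal feasibility (all g_i <= 0): OK
Dual feasibility (all lambda_i >= 0): FAILS
Complementary slackness (lambda_i * g_i(x) = 0 for all i): OK

Verdict: the first failing condition is dual_feasibility -> dual.

dual


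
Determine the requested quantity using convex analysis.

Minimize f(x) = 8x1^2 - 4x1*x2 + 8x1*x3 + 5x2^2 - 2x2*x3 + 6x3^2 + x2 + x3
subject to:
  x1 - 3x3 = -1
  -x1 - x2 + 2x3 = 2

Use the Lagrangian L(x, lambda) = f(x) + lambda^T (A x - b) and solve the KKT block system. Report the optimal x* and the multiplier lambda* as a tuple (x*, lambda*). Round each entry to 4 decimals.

Form the Lagrangian:
  L(x, lambda) = (1/2) x^T Q x + c^T x + lambda^T (A x - b)
Stationarity (grad_x L = 0): Q x + c + A^T lambda = 0.
Primal feasibility: A x = b.

This gives the KKT block system:
  [ Q   A^T ] [ x     ]   [-c ]
  [ A    0  ] [ lambda ] = [ b ]

Solving the linear system:
  x*      = (-0.5537, -1.1488, 0.1488)
  lambda* = (-5.4959, -8.5702)
  f(x*)   = 5.3223

x* = (-0.5537, -1.1488, 0.1488), lambda* = (-5.4959, -8.5702)


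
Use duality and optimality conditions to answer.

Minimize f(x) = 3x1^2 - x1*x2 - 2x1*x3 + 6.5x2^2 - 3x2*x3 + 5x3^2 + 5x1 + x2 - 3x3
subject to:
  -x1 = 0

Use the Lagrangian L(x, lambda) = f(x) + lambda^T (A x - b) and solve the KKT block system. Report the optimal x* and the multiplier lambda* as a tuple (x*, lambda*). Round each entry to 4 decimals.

Form the Lagrangian:
  L(x, lambda) = (1/2) x^T Q x + c^T x + lambda^T (A x - b)
Stationarity (grad_x L = 0): Q x + c + A^T lambda = 0.
Primal feasibility: A x = b.

This gives the KKT block system:
  [ Q   A^T ] [ x     ]   [-c ]
  [ A    0  ] [ lambda ] = [ b ]

Solving the linear system:
  x*      = (0, -0.0083, 0.2975)
  lambda* = (4.4132)
  f(x*)   = -0.4504

x* = (0, -0.0083, 0.2975), lambda* = (4.4132)


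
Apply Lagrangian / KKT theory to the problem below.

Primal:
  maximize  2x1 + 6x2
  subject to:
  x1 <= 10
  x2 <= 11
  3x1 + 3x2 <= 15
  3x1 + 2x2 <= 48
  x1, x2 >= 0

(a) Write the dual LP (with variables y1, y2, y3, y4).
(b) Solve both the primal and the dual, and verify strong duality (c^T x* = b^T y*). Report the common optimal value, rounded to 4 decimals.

The standard primal-dual pair for 'max c^T x s.t. A x <= b, x >= 0' is:
  Dual:  min b^T y  s.t.  A^T y >= c,  y >= 0.

So the dual LP is:
  minimize  10y1 + 11y2 + 15y3 + 48y4
  subject to:
    y1 + 3y3 + 3y4 >= 2
    y2 + 3y3 + 2y4 >= 6
    y1, y2, y3, y4 >= 0

Solving the primal: x* = (0, 5).
  primal value c^T x* = 30.
Solving the dual: y* = (0, 0, 2, 0).
  dual value b^T y* = 30.
Strong duality: c^T x* = b^T y*. Confirmed.

30


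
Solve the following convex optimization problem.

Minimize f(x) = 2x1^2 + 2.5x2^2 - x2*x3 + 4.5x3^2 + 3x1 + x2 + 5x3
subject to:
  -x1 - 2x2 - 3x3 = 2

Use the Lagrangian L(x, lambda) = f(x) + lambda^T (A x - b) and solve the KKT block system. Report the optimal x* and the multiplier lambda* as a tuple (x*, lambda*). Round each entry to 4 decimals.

Form the Lagrangian:
  L(x, lambda) = (1/2) x^T Q x + c^T x + lambda^T (A x - b)
Stationarity (grad_x L = 0): Q x + c + A^T lambda = 0.
Primal feasibility: A x = b.

This gives the KKT block system:
  [ Q   A^T ] [ x     ]   [-c ]
  [ A    0  ] [ lambda ] = [ b ]

Solving the linear system:
  x*      = (-0.6274, -0.0841, -0.4014)
  lambda* = (0.4904)
  f(x*)   = -2.4772

x* = (-0.6274, -0.0841, -0.4014), lambda* = (0.4904)


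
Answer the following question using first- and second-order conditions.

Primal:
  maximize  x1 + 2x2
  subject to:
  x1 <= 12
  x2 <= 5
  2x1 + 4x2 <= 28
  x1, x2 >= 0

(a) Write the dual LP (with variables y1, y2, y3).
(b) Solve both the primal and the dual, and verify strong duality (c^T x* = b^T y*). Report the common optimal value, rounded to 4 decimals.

The standard primal-dual pair for 'max c^T x s.t. A x <= b, x >= 0' is:
  Dual:  min b^T y  s.t.  A^T y >= c,  y >= 0.

So the dual LP is:
  minimize  12y1 + 5y2 + 28y3
  subject to:
    y1 + 2y3 >= 1
    y2 + 4y3 >= 2
    y1, y2, y3 >= 0

Solving the primal: x* = (4, 5).
  primal value c^T x* = 14.
Solving the dual: y* = (0, 0, 0.5).
  dual value b^T y* = 14.
Strong duality: c^T x* = b^T y*. Confirmed.

14


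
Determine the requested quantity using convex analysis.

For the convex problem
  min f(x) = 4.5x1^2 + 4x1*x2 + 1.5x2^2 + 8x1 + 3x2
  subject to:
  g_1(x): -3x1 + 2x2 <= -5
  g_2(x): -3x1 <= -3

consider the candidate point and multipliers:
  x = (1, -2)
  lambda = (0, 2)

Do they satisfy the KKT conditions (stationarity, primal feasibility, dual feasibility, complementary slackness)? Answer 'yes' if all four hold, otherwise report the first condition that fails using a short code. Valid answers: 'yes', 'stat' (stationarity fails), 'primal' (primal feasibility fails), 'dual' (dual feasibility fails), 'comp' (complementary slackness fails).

Gradient of f: grad f(x) = Q x + c = (9, 1)
Constraint values g_i(x) = a_i^T x - b_i:
  g_1((1, -2)) = -2
  g_2((1, -2)) = 0
Stationarity residual: grad f(x) + sum_i lambda_i a_i = (3, 1)
  -> stationarity FAILS
Primal feasibility (all g_i <= 0): OK
Dual feasibility (all lambda_i >= 0): OK
Complementary slackness (lambda_i * g_i(x) = 0 for all i): OK

Verdict: the first failing condition is stationarity -> stat.

stat


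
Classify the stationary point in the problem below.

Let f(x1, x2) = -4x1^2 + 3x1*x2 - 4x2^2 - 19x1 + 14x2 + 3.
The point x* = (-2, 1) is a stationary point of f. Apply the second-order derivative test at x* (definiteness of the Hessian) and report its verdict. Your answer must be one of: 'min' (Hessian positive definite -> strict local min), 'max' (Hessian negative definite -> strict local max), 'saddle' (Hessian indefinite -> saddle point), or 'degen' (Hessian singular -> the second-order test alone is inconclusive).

Compute the Hessian H = grad^2 f:
  H = [[-8, 3], [3, -8]]
Verify stationarity: grad f(x*) = H x* + g = (0, 0).
Eigenvalues of H: -11, -5.
Both eigenvalues < 0, so H is negative definite -> x* is a strict local max.

max


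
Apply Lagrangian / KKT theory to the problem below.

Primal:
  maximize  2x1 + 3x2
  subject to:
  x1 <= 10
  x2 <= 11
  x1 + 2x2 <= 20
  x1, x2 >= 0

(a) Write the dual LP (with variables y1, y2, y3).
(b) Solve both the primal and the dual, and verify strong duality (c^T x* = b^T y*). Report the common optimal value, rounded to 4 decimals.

The standard primal-dual pair for 'max c^T x s.t. A x <= b, x >= 0' is:
  Dual:  min b^T y  s.t.  A^T y >= c,  y >= 0.

So the dual LP is:
  minimize  10y1 + 11y2 + 20y3
  subject to:
    y1 + y3 >= 2
    y2 + 2y3 >= 3
    y1, y2, y3 >= 0

Solving the primal: x* = (10, 5).
  primal value c^T x* = 35.
Solving the dual: y* = (0.5, 0, 1.5).
  dual value b^T y* = 35.
Strong duality: c^T x* = b^T y*. Confirmed.

35


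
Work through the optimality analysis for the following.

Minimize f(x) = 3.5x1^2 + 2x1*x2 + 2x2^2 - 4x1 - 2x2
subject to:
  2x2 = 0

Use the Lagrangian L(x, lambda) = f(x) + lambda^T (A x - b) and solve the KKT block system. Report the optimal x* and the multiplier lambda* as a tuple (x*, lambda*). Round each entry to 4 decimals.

Form the Lagrangian:
  L(x, lambda) = (1/2) x^T Q x + c^T x + lambda^T (A x - b)
Stationarity (grad_x L = 0): Q x + c + A^T lambda = 0.
Primal feasibility: A x = b.

This gives the KKT block system:
  [ Q   A^T ] [ x     ]   [-c ]
  [ A    0  ] [ lambda ] = [ b ]

Solving the linear system:
  x*      = (0.5714, 0)
  lambda* = (0.4286)
  f(x*)   = -1.1429

x* = (0.5714, 0), lambda* = (0.4286)


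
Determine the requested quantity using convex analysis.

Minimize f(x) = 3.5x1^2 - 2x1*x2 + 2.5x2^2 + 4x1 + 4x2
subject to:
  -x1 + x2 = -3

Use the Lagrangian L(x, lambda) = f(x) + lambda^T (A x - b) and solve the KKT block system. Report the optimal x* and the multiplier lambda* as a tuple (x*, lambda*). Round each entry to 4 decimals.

Form the Lagrangian:
  L(x, lambda) = (1/2) x^T Q x + c^T x + lambda^T (A x - b)
Stationarity (grad_x L = 0): Q x + c + A^T lambda = 0.
Primal feasibility: A x = b.

This gives the KKT block system:
  [ Q   A^T ] [ x     ]   [-c ]
  [ A    0  ] [ lambda ] = [ b ]

Solving the linear system:
  x*      = (0.125, -2.875)
  lambda* = (10.625)
  f(x*)   = 10.4375

x* = (0.125, -2.875), lambda* = (10.625)


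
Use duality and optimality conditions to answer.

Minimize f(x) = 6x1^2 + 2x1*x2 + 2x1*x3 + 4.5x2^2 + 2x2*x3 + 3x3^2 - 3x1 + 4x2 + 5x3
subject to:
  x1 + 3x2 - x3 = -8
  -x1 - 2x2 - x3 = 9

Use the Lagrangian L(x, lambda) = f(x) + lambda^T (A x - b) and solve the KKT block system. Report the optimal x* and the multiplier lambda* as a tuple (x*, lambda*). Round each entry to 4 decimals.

Form the Lagrangian:
  L(x, lambda) = (1/2) x^T Q x + c^T x + lambda^T (A x - b)
Stationarity (grad_x L = 0): Q x + c + A^T lambda = 0.
Primal feasibility: A x = b.

This gives the KKT block system:
  [ Q   A^T ] [ x     ]   [-c ]
  [ A    0  ] [ lambda ] = [ b ]

Solving the linear system:
  x*      = (-0.1034, -3.3586, -2.1793)
  lambda* = (0.1586, -15.1586)
  f(x*)   = 56.8379

x* = (-0.1034, -3.3586, -2.1793), lambda* = (0.1586, -15.1586)


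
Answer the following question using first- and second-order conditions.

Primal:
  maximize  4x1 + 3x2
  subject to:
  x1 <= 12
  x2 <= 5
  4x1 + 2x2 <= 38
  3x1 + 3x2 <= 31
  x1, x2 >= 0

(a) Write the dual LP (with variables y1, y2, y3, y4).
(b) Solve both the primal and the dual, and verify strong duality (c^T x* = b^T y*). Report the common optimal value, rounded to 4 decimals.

The standard primal-dual pair for 'max c^T x s.t. A x <= b, x >= 0' is:
  Dual:  min b^T y  s.t.  A^T y >= c,  y >= 0.

So the dual LP is:
  minimize  12y1 + 5y2 + 38y3 + 31y4
  subject to:
    y1 + 4y3 + 3y4 >= 4
    y2 + 2y3 + 3y4 >= 3
    y1, y2, y3, y4 >= 0

Solving the primal: x* = (8.6667, 1.6667).
  primal value c^T x* = 39.6667.
Solving the dual: y* = (0, 0, 0.5, 0.6667).
  dual value b^T y* = 39.6667.
Strong duality: c^T x* = b^T y*. Confirmed.

39.6667


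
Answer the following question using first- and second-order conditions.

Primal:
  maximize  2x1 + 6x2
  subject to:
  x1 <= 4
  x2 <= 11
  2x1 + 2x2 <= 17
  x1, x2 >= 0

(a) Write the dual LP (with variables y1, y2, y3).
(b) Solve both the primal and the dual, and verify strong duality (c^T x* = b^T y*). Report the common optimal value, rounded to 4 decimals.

The standard primal-dual pair for 'max c^T x s.t. A x <= b, x >= 0' is:
  Dual:  min b^T y  s.t.  A^T y >= c,  y >= 0.

So the dual LP is:
  minimize  4y1 + 11y2 + 17y3
  subject to:
    y1 + 2y3 >= 2
    y2 + 2y3 >= 6
    y1, y2, y3 >= 0

Solving the primal: x* = (0, 8.5).
  primal value c^T x* = 51.
Solving the dual: y* = (0, 0, 3).
  dual value b^T y* = 51.
Strong duality: c^T x* = b^T y*. Confirmed.

51


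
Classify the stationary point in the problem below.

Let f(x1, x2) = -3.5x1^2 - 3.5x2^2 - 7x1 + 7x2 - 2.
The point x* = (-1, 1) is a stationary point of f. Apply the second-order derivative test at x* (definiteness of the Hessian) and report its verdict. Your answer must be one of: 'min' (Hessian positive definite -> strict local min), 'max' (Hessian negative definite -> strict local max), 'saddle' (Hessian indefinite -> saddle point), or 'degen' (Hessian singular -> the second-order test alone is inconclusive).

Compute the Hessian H = grad^2 f:
  H = [[-7, 0], [0, -7]]
Verify stationarity: grad f(x*) = H x* + g = (0, 0).
Eigenvalues of H: -7, -7.
Both eigenvalues < 0, so H is negative definite -> x* is a strict local max.

max


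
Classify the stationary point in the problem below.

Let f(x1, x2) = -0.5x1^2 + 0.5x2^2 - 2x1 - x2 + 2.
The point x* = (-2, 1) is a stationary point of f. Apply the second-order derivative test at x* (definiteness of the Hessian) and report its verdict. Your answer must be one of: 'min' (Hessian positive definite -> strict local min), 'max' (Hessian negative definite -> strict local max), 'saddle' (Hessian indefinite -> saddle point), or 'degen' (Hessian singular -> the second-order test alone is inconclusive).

Compute the Hessian H = grad^2 f:
  H = [[-1, 0], [0, 1]]
Verify stationarity: grad f(x*) = H x* + g = (0, 0).
Eigenvalues of H: -1, 1.
Eigenvalues have mixed signs, so H is indefinite -> x* is a saddle point.

saddle


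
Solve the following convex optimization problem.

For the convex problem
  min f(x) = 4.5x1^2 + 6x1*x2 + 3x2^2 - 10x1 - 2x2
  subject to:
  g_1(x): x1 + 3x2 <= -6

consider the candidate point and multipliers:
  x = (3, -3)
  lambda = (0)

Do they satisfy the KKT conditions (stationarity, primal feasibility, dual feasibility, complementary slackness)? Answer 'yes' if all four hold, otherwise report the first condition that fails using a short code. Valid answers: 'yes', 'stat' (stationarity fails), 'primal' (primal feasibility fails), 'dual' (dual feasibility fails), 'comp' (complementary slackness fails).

Gradient of f: grad f(x) = Q x + c = (-1, -2)
Constraint values g_i(x) = a_i^T x - b_i:
  g_1((3, -3)) = 0
Stationarity residual: grad f(x) + sum_i lambda_i a_i = (-1, -2)
  -> stationarity FAILS
Primal feasibility (all g_i <= 0): OK
Dual feasibility (all lambda_i >= 0): OK
Complementary slackness (lambda_i * g_i(x) = 0 for all i): OK

Verdict: the first failing condition is stationarity -> stat.

stat


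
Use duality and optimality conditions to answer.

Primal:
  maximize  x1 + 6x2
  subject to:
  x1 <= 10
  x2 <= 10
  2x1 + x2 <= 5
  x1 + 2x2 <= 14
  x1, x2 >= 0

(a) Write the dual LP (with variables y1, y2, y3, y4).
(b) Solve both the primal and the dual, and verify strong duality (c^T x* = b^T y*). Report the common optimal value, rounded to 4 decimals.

The standard primal-dual pair for 'max c^T x s.t. A x <= b, x >= 0' is:
  Dual:  min b^T y  s.t.  A^T y >= c,  y >= 0.

So the dual LP is:
  minimize  10y1 + 10y2 + 5y3 + 14y4
  subject to:
    y1 + 2y3 + y4 >= 1
    y2 + y3 + 2y4 >= 6
    y1, y2, y3, y4 >= 0

Solving the primal: x* = (0, 5).
  primal value c^T x* = 30.
Solving the dual: y* = (0, 0, 6, 0).
  dual value b^T y* = 30.
Strong duality: c^T x* = b^T y*. Confirmed.

30


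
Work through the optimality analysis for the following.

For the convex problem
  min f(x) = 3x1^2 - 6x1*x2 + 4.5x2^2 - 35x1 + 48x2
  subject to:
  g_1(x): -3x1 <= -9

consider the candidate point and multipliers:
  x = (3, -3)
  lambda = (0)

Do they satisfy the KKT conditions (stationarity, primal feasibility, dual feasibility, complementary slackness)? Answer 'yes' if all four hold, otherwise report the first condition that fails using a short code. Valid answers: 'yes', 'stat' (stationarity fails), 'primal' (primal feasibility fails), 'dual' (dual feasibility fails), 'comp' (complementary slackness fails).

Gradient of f: grad f(x) = Q x + c = (1, 3)
Constraint values g_i(x) = a_i^T x - b_i:
  g_1((3, -3)) = 0
Stationarity residual: grad f(x) + sum_i lambda_i a_i = (1, 3)
  -> stationarity FAILS
Primal feasibility (all g_i <= 0): OK
Dual feasibility (all lambda_i >= 0): OK
Complementary slackness (lambda_i * g_i(x) = 0 for all i): OK

Verdict: the first failing condition is stationarity -> stat.

stat


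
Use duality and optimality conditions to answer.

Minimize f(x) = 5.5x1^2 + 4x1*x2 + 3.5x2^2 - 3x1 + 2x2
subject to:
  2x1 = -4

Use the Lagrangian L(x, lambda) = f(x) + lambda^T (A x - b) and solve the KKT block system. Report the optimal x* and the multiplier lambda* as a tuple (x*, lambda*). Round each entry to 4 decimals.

Form the Lagrangian:
  L(x, lambda) = (1/2) x^T Q x + c^T x + lambda^T (A x - b)
Stationarity (grad_x L = 0): Q x + c + A^T lambda = 0.
Primal feasibility: A x = b.

This gives the KKT block system:
  [ Q   A^T ] [ x     ]   [-c ]
  [ A    0  ] [ lambda ] = [ b ]

Solving the linear system:
  x*      = (-2, 0.8571)
  lambda* = (10.7857)
  f(x*)   = 25.4286

x* = (-2, 0.8571), lambda* = (10.7857)
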